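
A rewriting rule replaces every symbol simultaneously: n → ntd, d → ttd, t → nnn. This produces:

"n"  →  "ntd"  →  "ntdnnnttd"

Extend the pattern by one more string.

ntdnnnttdntdntdntdnnnnnnttd

Rewriting each symbol of ntdnnnttd: n→ntd, t→nnn, d→ttd, n→ntd, n→ntd, n→ntd, t→nnn, t→nnn, d→ttd, which concatenates to ntd nnn ttd ntd ntd ntd nnn nnn ttd.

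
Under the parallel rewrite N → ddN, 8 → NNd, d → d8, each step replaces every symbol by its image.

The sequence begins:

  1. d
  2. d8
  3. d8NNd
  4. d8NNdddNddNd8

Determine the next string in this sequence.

Replace each of the 13 characters of d8NNdddNddNd8 in place — d8 NNd ddN ddN d8 d8 d8 ddN d8 d8 ddN d8 NNd — and concatenate.

d8NNdddNddNd8d8d8ddNd8d8ddNd8NNd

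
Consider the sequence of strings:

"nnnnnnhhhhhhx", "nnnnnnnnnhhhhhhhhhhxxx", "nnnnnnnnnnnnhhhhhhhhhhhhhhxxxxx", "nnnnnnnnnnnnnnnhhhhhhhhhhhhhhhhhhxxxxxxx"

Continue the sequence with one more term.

Term n consists of 3n+3 n's, followed by 4n+2 h's, followed by 2n-1 x's (n = 1, 2, …).
Setting n = 5 gives 18, 22, 9 characters in each block.

nnnnnnnnnnnnnnnnnnhhhhhhhhhhhhhhhhhhhhhhxxxxxxxxx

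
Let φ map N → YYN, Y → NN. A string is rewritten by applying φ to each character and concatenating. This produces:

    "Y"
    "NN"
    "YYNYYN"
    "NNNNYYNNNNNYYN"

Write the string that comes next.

φ(NNNNYYNNNNNYYN) expands symbol-by-symbol to YYN YYN YYN YYN NN NN YYN YYN YYN YYN YYN NN NN YYN; joining the 14 pieces gives the next term.

YYNYYNYYNYYNNNNNYYNYYNYYNYYNYYNNNNNYYN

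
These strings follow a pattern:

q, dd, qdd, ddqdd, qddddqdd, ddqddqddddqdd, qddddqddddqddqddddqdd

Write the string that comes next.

This is a Fibonacci-style word recurrence s(k) = s(k−2)·s(k−1): e.g. q·dd = qdd.
Continuing: ddqddqddddqdd · qddddqddddqddqddddqdd gives term 8.

ddqddqddddqddqddddqddddqddqddddqdd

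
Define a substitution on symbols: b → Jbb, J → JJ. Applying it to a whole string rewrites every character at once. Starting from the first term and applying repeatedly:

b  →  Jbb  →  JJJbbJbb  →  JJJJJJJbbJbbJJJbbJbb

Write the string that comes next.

φ(JJJJJJJbbJbbJJJbbJbb) expands symbol-by-symbol to JJ JJ JJ JJ JJ JJ JJ Jbb Jbb JJ Jbb Jbb JJ JJ JJ Jbb Jbb JJ Jbb Jbb; joining the 20 pieces gives the next term.

JJJJJJJJJJJJJJJbbJbbJJJbbJbbJJJJJJJbbJbbJJJbbJbb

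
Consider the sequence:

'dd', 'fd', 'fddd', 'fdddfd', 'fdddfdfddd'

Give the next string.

This is a Fibonacci-style word recurrence s(k) = s(k−1)·s(k−2): e.g. fd·dd = fddd.
So term 6 is fdddfdfddd·fdddfd.

fdddfdfdddfdddfd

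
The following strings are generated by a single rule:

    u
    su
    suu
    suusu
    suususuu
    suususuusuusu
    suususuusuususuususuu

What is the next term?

suususuusuususuususuusuususuusuusu

Each term (from the third on) is the previous term followed by the one before it: term 3 = su·u = suu.
So term 8 is suususuusuususuususuu·suususuusuusu.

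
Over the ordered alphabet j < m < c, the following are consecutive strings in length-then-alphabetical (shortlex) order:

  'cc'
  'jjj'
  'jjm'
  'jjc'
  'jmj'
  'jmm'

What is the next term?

jmc

Treat jmm as a base-3 numeral over the given alphabet and add one, carrying through any trailing c's.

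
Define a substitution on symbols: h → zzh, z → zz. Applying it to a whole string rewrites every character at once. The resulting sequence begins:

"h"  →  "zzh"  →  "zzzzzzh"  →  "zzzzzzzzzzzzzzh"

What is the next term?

φ(zzzzzzzzzzzzzzh) expands symbol-by-symbol to zz zz zz zz zz zz zz zz zz zz zz zz zz zz zzh; joining the 15 pieces gives the next term.

zzzzzzzzzzzzzzzzzzzzzzzzzzzzzzh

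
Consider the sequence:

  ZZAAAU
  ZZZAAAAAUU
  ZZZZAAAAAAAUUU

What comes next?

ZZZZZAAAAAAAAAUUUU

Term n consists of n+1 Z's, followed by 2n+1 A's, followed by n U's (n = 1, 2, …).
For the next term, n = 4, so the run lengths are 5, 9, 4.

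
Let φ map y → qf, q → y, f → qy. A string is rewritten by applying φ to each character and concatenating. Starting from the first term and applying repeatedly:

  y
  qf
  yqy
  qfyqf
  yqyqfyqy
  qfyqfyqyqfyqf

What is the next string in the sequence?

yqyqfyqyqfyqfyqyqfyqy

Applying the rule to each of the 13 symbols of qfyqfyqyqfyqf gives the pieces y qy qf y qy qf y qf y qy qf y qy, which concatenate to the answer.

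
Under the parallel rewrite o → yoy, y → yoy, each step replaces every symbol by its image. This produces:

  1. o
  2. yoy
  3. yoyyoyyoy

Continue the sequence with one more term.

yoyyoyyoyyoyyoyyoyyoyyoyyoy

Rewriting each symbol of yoyyoyyoy: y→yoy, o→yoy, y→yoy, y→yoy, o→yoy, y→yoy, y→yoy, o→yoy, y→yoy, which concatenates to yoy yoy yoy yoy yoy yoy yoy yoy yoy.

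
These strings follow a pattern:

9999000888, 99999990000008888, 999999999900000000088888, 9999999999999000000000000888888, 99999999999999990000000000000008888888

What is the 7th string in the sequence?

Term n consists of 3n+1 9's, followed by 3n 0's, followed by n+2 8's (n = 1, 2, …).
For term 7, n = 7, so the run lengths are 22, 21, 9.

9999999999999999999999000000000000000000000888888888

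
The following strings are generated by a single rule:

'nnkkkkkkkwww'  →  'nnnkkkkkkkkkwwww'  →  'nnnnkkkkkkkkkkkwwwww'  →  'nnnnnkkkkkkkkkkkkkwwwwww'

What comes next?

Each string has the form n^{n-1} k^{2n+1} w^{n}, where the shown terms are n = 3, 4, 5, 6.
Setting n = 7 gives 6, 15, 7 characters in each block.

nnnnnnkkkkkkkkkkkkkkkwwwwwww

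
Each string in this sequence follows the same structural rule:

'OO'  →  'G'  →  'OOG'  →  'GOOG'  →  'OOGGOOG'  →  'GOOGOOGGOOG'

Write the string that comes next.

This is a Fibonacci-style word recurrence s(k) = s(k−2)·s(k−1): e.g. OO·G = OOG.
Continuing: OOGGOOG · GOOGOOGGOOG gives term 7.

OOGGOOGGOOGOOGGOOG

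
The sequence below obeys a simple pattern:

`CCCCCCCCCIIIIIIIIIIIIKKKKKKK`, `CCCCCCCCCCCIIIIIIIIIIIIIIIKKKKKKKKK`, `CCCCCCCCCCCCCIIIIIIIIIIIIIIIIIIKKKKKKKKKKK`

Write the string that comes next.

Reading off run lengths: C runs 9, 11, 13; I runs 12, 15, 18; K runs 7, 9, 11 — each is linear in n, where the shown terms are n = 3, 4, 5.
At n = 6 the blocks have lengths 15, 21, 13.

CCCCCCCCCCCCCCCIIIIIIIIIIIIIIIIIIIIIKKKKKKKKKKKKK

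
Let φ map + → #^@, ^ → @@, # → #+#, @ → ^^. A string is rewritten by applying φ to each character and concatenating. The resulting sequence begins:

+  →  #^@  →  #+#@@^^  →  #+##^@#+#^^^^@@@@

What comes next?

#+##^@#+##+#@@^^#+##^@#+#@@@@@@@@^^^^^^^^

φ(#+##^@#+#^^^^@@@@) expands symbol-by-symbol to #+# #^@ #+# #+# @@ ^^ #+# #^@ #+# @@ @@ @@ @@ ^^ ^^ ^^ ^^; joining the 17 pieces gives the next term.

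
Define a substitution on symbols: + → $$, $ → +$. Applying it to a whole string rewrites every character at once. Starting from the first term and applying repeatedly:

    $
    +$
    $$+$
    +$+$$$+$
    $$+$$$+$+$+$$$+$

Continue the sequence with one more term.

+$+$$$+$+$+$$$+$$$+$$$+$+$+$$$+$

Applying the rule to each of the 16 symbols of $$+$$$+$+$+$$$+$ gives the pieces +$ +$ $$ +$ +$ +$ $$ +$ $$ +$ $$ +$ +$ +$ $$ +$, which concatenate to the answer.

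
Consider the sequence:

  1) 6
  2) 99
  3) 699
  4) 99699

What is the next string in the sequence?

69999699

This is a Fibonacci-style word recurrence s(k) = s(k−2)·s(k−1): e.g. 6·99 = 699.
So term 5 is 699·99699.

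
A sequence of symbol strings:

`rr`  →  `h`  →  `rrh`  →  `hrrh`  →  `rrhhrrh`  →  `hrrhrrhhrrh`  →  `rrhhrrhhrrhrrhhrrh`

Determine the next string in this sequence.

From term 3 onward, concatenate the second-to-last term with the last: rr·h = rrh, h·rrh = hrrh, …
Continuing: hrrhrrhhrrh · rrhhrrhhrrhrrhhrrh gives term 8.

hrrhrrhhrrhrrhhrrhhrrhrrhhrrh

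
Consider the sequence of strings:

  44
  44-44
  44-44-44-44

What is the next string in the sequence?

44-44-44-44-44-44-44-44

Each string is two copies of the previous one joined by '-'.
One more doubling of 44-44-44-44 gives the answer.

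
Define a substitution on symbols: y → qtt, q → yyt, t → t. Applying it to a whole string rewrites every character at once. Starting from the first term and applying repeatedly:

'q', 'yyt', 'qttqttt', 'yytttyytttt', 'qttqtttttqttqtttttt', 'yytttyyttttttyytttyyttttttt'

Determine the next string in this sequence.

qttqtttttqttqttttttttqttqtttttqttqttttttttt

Replace each of the 27 characters of yytttyyttttttyytttyyttttttt in place — qtt qtt t t t qtt qtt t t t t t t qtt qtt t t t qtt qtt t t t t t t t — and concatenate.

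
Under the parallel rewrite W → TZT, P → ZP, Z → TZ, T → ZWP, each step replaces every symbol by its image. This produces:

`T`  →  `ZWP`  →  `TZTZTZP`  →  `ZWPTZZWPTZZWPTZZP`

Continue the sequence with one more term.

TZTZTZPZWPTZTZTZTZPZWPTZTZTZTZPZWPTZTZZP

φ(ZWPTZZWPTZZWPTZZP) expands symbol-by-symbol to TZ TZT ZP ZWP TZ TZ TZT ZP ZWP TZ TZ TZT ZP ZWP TZ TZ ZP; joining the 17 pieces gives the next term.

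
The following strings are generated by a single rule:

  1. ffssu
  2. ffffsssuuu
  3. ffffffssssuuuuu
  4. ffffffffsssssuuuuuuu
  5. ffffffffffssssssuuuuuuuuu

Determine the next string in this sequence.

Reading off run lengths: f runs 2, 4, 6, 8, 10; s runs 2, 3, 4, 5, 6; u runs 1, 3, 5, 7, 9 — each is linear in n (n = 1, 2, …).
At n = 6 the blocks have lengths 12, 7, 11.

ffffffffffffsssssssuuuuuuuuuuu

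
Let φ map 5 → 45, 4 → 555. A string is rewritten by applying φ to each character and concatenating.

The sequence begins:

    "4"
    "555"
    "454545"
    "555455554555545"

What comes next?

Rewriting the 15 symbols of 555455554555545 one by one yields 45 45 45 555 45 45 45 45 555 45 45 45 45 555 45; concatenated:

454545555454545455554545454555545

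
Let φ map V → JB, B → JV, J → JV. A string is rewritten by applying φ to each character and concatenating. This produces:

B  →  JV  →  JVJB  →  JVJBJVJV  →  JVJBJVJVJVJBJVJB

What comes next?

φ(JVJBJVJVJVJBJVJB) expands symbol-by-symbol to JV JB JV JV JV JB JV JB JV JB JV JV JV JB JV JV; joining the 16 pieces gives the next term.

JVJBJVJVJVJBJVJBJVJBJVJVJVJBJVJV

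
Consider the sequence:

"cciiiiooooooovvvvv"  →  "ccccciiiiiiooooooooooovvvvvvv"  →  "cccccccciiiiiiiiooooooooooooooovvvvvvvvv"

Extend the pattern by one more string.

ccccccccccciiiiiiiiiiooooooooooooooooooovvvvvvvvvvv

Term n consists of 3n-1 c's, followed by 2n+2 i's, followed by 4n+3 o's, followed by 2n+3 v's (n = 1, 2, …).
Setting n = 4 gives 11, 10, 19, 11 characters in each block.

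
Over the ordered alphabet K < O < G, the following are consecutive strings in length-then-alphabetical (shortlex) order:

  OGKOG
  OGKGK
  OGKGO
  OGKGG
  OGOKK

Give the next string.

OGOKO

Find the rightmost character of OGOKK below G, bump it to the next letter, and reset everything to its right to K.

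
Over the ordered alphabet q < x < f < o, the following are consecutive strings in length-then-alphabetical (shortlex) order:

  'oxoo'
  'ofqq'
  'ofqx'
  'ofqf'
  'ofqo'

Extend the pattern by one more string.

Find the rightmost character of ofqo below o, bump it to the next letter, and reset everything to its right to q.

ofxq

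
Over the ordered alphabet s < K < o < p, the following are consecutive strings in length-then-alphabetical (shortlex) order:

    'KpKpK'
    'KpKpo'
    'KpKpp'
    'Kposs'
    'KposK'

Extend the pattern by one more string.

Kposo

Find the rightmost character of KposK below p, bump it to the next letter, and reset everything to its right to s.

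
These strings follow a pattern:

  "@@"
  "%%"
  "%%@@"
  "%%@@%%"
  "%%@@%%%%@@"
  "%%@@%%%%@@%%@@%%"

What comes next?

Each term (from the third on) is the previous term followed by the one before it: term 3 = %%·@@ = %%@@.
The next term joins %%@@%%%%@@%%@@%% and %%@@%%%%@@.

%%@@%%%%@@%%@@%%%%@@%%%%@@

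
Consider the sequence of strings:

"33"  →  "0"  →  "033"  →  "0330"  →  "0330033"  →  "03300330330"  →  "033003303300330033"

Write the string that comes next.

Each term (from the third on) is the previous term followed by the one before it: term 3 = 0·33 = 033.
The next term joins 033003303300330033 and 03300330330.

03300330330033003303300330330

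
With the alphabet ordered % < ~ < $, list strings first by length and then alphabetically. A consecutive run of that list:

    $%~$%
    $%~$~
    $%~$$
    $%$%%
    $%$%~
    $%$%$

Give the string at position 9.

Stepping forward 3 times from $%$%$: $%$%$ → $%$~% → $%$~~, then the target.

$%$~$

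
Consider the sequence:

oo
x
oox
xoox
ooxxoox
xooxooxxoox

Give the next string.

ooxxooxxooxooxxoox

From term 3 onward, concatenate the second-to-last term with the last: oo·x = oox, x·oox = xoox, …
So term 7 is ooxxoox·xooxooxxoox.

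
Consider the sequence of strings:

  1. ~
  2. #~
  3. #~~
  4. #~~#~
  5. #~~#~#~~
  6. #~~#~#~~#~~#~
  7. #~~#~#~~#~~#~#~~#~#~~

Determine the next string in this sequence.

#~~#~#~~#~~#~#~~#~#~~#~~#~#~~#~~#~

This is a Fibonacci-style word recurrence s(k) = s(k−1)·s(k−2): e.g. #~·~ = #~~.
So term 8 is #~~#~#~~#~~#~#~~#~#~~·#~~#~#~~#~~#~.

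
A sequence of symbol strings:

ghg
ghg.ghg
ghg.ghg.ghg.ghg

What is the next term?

Every step duplicates the string with '.' between the halves.
Doubling ghg.ghg.ghg.ghg with '.' between the halves:

ghg.ghg.ghg.ghg.ghg.ghg.ghg.ghg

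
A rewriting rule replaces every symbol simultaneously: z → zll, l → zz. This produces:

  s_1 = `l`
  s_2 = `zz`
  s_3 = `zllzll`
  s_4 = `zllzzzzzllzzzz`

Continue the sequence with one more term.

Rewriting the 14 symbols of zllzzzzzllzzzz one by one yields zll zz zz zll zll zll zll zll zz zz zll zll zll zll; concatenated:

zllzzzzzllzllzllzllzllzzzzzllzllzllzll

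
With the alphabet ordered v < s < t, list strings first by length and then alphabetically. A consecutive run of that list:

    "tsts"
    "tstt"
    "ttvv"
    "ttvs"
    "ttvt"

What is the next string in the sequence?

The successor of ttvt increments the rightmost position that isn't already t and resets every position after it to v.

ttsv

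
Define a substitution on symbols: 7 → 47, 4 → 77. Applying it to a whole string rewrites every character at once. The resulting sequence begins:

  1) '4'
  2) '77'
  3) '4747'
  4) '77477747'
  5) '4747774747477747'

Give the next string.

Replace each of the 16 characters of 4747774747477747 in place — 77 47 77 47 47 47 77 47 77 47 77 47 47 47 77 47 — and concatenate.

77477747474777477747774747477747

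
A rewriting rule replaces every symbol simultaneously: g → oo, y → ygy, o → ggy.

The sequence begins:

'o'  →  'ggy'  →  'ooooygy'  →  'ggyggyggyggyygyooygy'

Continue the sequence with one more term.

Rewriting the 20 symbols of ggyggyggyggyygyooygy one by one yields oo oo ygy oo oo ygy oo oo ygy oo oo ygy ygy oo ygy ggy ggy ygy oo ygy; concatenated:

ooooygyooooygyooooygyooooygyygyooygyggyggyygyooygy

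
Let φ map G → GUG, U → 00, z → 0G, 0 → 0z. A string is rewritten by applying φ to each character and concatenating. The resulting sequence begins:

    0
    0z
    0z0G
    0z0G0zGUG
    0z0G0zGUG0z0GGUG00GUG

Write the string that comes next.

0z0G0zGUG0z0GGUG00GUG0z0G0zGUGGUG00GUG0z0zGUG00GUG

φ(0z0G0zGUG0z0GGUG00GUG) expands symbol-by-symbol to 0z 0G 0z GUG 0z 0G GUG 00 GUG 0z 0G 0z GUG GUG 00 GUG 0z 0z GUG 00 GUG; joining the 21 pieces gives the next term.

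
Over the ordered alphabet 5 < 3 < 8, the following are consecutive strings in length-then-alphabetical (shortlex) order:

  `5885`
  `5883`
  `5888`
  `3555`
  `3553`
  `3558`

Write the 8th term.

Stepping forward 2 times from 3558: 3558 → 3535, then the target.

3533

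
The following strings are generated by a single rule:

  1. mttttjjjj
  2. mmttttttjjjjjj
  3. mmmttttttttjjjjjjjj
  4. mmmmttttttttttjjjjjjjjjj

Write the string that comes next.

mmmmmttttttttttttjjjjjjjjjjjj

Each string has the form m^{n-1} t^{2n} j^{2n}, where the shown terms are n = 2, 3, 4, 5.
Setting n = 6 gives 5, 12, 12 characters in each block.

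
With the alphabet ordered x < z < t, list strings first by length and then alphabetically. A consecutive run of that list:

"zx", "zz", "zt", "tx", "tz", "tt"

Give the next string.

xxx

tt is the last string of length 2, so the next is the first of length 3: x repeated 3 times.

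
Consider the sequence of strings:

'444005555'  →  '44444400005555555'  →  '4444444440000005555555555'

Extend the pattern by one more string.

444444444444000000005555555555555

The n-th term is 3n 4's then 2n 0's then 3n+1 5's (n = 1, 2, …).
At n = 4 the blocks have lengths 12, 8, 13.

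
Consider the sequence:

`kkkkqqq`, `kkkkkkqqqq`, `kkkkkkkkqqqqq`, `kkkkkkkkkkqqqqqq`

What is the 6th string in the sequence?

The n-th term is 2n k's then n+1 q's, where the shown terms are n = 2, 3, 4, 5.
For term 6, n = 7, so the run lengths are 14, 8.

kkkkkkkkkkkkkkqqqqqqqq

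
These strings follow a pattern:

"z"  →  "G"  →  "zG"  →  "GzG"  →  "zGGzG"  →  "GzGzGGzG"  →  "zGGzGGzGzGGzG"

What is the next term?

This is a Fibonacci-style word recurrence s(k) = s(k−2)·s(k−1): e.g. z·G = zG.
The next term joins GzGzGGzG and zGGzGGzGzGGzG.

GzGzGGzGzGGzGGzGzGGzG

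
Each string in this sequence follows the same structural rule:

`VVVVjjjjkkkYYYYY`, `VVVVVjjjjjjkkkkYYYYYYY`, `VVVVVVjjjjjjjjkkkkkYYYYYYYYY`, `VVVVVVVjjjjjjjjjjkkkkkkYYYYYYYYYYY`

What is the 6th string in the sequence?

VVVVVVVVVjjjjjjjjjjjjjjkkkkkkkkYYYYYYYYYYYYYYY

Each string has the form V^{n+2} j^{2n} k^{n+1} Y^{2n+1}, where the shown terms are n = 2, 3, 4, 5.
Setting n = 7 gives 9, 14, 8, 15 characters in each block.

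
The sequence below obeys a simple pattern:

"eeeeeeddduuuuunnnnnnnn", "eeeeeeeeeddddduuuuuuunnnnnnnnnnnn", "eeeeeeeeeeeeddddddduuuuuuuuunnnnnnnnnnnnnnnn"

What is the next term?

The n-th term is 3n e's then 2n-1 d's then 2n+1 u's then 4n n's, where the shown terms are n = 2, 3, 4.
Setting n = 5 gives 15, 9, 11, 20 characters in each block.

eeeeeeeeeeeeeeeddddddddduuuuuuuuuuunnnnnnnnnnnnnnnnnnnn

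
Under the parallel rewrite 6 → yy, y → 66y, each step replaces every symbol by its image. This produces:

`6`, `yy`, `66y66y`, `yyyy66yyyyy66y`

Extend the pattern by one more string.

Replace each of the 14 characters of yyyy66yyyyy66y in place — 66y 66y 66y 66y yy yy 66y 66y 66y 66y 66y yy yy 66y — and concatenate.

66y66y66y66yyyyy66y66y66y66y66yyyyy66y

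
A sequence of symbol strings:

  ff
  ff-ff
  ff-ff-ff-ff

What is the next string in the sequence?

ff-ff-ff-ff-ff-ff-ff-ff

s(k+1) = s(k)·-·s(k) — each term doubles the last with '-' between the halves.
So the next term is two copies of ff-ff-ff-ff with '-' between the halves.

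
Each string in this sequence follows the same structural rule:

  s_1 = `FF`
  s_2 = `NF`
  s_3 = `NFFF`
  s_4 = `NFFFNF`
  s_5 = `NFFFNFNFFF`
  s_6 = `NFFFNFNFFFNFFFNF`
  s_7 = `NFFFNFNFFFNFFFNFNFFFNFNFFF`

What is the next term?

NFFFNFNFFFNFFFNFNFFFNFNFFFNFFFNFNFFFNFFFNF

This is a Fibonacci-style word recurrence s(k) = s(k−1)·s(k−2): e.g. NF·FF = NFFF.
Continuing: NFFFNFNFFFNFFFNFNFFFNFNFFF · NFFFNFNFFFNFFFNF gives term 8.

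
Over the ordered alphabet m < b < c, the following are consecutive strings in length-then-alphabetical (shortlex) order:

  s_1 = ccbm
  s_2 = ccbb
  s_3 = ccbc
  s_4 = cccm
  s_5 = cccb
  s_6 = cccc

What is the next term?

After cccc the length-4 strings are exhausted; the first length-5 string is 5 copies of m.

mmmmm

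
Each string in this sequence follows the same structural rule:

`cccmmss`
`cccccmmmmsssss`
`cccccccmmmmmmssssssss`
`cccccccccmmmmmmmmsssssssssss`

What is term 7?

cccccccccccccccmmmmmmmmmmmmmmssssssssssssssssssss

Each string has the form c^{2n+1} m^{2n} s^{3n-1} (n = 1, 2, …).
Setting n = 7 gives 15, 14, 20 characters in each block.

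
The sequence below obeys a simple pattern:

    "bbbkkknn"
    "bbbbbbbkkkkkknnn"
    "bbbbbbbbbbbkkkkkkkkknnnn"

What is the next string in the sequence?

bbbbbbbbbbbbbbbkkkkkkkkkkkknnnnn

Term n consists of 4n-1 b's, followed by 3n k's, followed by n+1 n's (n = 1, 2, …).
Setting n = 4 gives 15, 12, 5 characters in each block.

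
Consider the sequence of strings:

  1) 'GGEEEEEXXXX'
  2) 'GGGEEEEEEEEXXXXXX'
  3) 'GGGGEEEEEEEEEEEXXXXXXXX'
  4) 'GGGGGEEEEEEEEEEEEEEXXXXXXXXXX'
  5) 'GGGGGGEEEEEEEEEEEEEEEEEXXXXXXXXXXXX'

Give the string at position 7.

GGGGGGGGEEEEEEEEEEEEEEEEEEEEEEEXXXXXXXXXXXXXXXX

Reading off run lengths: G runs 2, 3, 4, 5, 6; E runs 5, 8, 11, 14, 17; X runs 4, 6, 8, 10, 12 — each is linear in n, where the shown terms are n = 2, 3, 4, 5, 6.
Setting n = 8 gives 8, 23, 16 characters in each block.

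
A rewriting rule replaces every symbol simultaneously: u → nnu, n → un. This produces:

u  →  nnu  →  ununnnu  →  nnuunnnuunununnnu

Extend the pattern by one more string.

ununnnunnuunununnnunnuunnnuunnnuunununnnu

Replace each of the 17 characters of nnuunnnuunununnnu in place — un un nnu nnu un un un nnu nnu un nnu un nnu un un un nnu — and concatenate.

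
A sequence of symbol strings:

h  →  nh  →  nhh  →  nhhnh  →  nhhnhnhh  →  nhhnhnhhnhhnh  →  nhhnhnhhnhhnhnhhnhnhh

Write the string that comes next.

From term 3 onward, concatenate the last term with the second-to-last: nh·h = nhh, nhh·nh = nhhnh, …
Continuing: nhhnhnhhnhhnhnhhnhnhh · nhhnhnhhnhhnh gives term 8.

nhhnhnhhnhhnhnhhnhnhhnhhnhnhhnhhnh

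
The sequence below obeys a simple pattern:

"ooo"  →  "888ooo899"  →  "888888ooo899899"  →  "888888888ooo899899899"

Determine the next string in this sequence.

888888888888ooo899899899899

Every step adds 888 to the front and 899 to the end of the previous string.
So the next term is 888·888888888ooo899899899·899.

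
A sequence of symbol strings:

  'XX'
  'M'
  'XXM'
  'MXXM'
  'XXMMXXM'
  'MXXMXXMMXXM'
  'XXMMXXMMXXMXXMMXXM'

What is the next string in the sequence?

MXXMXXMMXXMXXMMXXMMXXMXXMMXXM

Each term (from the third on) is the two preceding terms concatenated in order: term 3 = XX·M = XXM.
So term 8 is MXXMXXMMXXM·XXMMXXMMXXMXXMMXXM.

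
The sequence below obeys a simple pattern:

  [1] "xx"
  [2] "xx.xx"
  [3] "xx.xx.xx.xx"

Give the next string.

Each string is two copies of the previous one joined by '.'.
So the next term is two copies of xx.xx.xx.xx with '.' between the halves.

xx.xx.xx.xx.xx.xx.xx.xx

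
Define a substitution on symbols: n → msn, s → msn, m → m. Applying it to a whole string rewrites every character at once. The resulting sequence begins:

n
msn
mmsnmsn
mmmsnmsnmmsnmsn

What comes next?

mmmmsnmsnmmsnmsnmmmsnmsnmmsnmsn

φ(mmmsnmsnmmsnmsn) expands symbol-by-symbol to m m m msn msn m msn msn m m msn msn m msn msn; joining the 15 pieces gives the next term.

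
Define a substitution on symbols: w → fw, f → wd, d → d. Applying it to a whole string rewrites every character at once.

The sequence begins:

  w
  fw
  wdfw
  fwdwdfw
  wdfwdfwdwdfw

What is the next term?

fwdwdfwdwdfwdfwdwdfw

Expanding wdfwdfwdwdfw: w→fw, d→d, f→wd, w→fw, d→d, f→wd, w→fw, d→d, w→fw, d→d, f→wd, w→fw. Concatenated: fw d wd fw d wd fw d fw d wd fw.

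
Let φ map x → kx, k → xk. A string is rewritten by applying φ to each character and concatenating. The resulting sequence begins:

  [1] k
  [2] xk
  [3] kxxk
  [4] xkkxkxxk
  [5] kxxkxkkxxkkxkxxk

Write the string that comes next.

xkkxkxxkkxxkxkkxkxxkxkkxxkkxkxxk

φ(kxxkxkkxxkkxkxxk) expands symbol-by-symbol to xk kx kx xk kx xk xk kx kx xk xk kx xk kx kx xk; joining the 16 pieces gives the next term.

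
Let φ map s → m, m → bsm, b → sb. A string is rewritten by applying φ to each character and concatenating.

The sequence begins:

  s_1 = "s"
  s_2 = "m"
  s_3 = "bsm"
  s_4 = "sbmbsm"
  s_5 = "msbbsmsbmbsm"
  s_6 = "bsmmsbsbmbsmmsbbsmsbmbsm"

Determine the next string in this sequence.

φ(bsmmsbsbmbsmmsbbsmsbmbsm) expands symbol-by-symbol to sb m bsm bsm m sb m sb bsm sb m bsm bsm m sb sb m bsm m sb bsm sb m bsm; joining the 24 pieces gives the next term.

sbmbsmbsmmsbmsbbsmsbmbsmbsmmsbsbmbsmmsbbsmsbmbsm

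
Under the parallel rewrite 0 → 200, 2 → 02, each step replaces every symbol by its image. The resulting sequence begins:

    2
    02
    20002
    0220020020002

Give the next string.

2000202200200022002000220020020002

Applying the rule to each of the 13 symbols of 0220020020002 gives the pieces 200 02 02 200 200 02 200 200 02 200 200 200 02, which concatenate to the answer.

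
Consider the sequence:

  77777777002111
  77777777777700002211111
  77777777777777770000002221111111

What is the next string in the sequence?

77777777777777777777000000002222111111111

Term n consists of 4n 7's, followed by 2n-2 0's, followed by n-1 2's, followed by 2n-1 1's, where the shown terms are n = 2, 3, 4.
At n = 5 the blocks have lengths 20, 8, 4, 9.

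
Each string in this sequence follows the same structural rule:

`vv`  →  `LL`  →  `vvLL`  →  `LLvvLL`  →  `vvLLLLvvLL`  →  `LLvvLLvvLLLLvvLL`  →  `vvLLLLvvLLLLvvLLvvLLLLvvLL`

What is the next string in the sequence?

Each term (from the third on) is the two preceding terms concatenated in order: term 3 = vv·LL = vvLL.
Continuing: LLvvLLvvLLLLvvLL · vvLLLLvvLLLLvvLLvvLLLLvvLL gives term 8.

LLvvLLvvLLLLvvLLvvLLLLvvLLLLvvLLvvLLLLvvLL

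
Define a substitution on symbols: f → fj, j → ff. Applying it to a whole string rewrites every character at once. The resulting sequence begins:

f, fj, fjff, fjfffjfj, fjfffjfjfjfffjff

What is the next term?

Replace each of the 16 characters of fjfffjfjfjfffjff in place — fj ff fj fj fj ff fj ff fj ff fj fj fj ff fj fj — and concatenate.

fjfffjfjfjfffjfffjfffjfjfjfffjfj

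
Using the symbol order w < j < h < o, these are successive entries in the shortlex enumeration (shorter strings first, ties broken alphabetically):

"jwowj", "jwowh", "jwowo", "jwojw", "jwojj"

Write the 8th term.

jwohw

Stepping forward 3 times from jwojj: jwojj → jwojh → jwojo, then the target.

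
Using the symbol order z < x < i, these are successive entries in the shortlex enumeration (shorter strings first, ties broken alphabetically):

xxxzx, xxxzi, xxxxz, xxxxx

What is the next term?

xxxxi

The successor of xxxxx increments the rightmost position that isn't already i and resets every position after it to z.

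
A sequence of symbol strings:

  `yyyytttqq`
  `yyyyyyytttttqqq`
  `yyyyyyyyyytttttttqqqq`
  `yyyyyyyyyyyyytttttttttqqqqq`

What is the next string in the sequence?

yyyyyyyyyyyyyyyytttttttttttqqqqqq

Each string has the form y^{3n+1} t^{2n+1} q^{n+1} (n = 1, 2, …).
Setting n = 5 gives 16, 11, 6 characters in each block.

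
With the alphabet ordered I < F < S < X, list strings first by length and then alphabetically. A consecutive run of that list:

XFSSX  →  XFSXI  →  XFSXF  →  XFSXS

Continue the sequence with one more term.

Treat XFSXS as a base-4 numeral over the given alphabet and add one, carrying through any trailing X's.

XFSXX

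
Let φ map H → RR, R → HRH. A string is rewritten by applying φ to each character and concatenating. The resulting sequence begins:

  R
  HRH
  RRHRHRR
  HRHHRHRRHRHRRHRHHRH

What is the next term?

Rewriting the 19 symbols of HRHHRHRRHRHRRHRHHRH one by one yields RR HRH RR RR HRH RR HRH HRH RR HRH RR HRH HRH RR HRH RR RR HRH RR; concatenated:

RRHRHRRRRHRHRRHRHHRHRRHRHRRHRHHRHRRHRHRRRRHRHRR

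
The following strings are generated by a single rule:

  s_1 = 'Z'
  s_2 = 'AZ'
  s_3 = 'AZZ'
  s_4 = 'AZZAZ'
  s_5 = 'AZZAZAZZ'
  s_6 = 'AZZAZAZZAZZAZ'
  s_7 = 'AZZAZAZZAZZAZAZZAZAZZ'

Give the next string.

AZZAZAZZAZZAZAZZAZAZZAZZAZAZZAZZAZ

Each term (from the third on) is the previous term followed by the one before it: term 3 = AZ·Z = AZZ.
The next term joins AZZAZAZZAZZAZAZZAZAZZ and AZZAZAZZAZZAZ.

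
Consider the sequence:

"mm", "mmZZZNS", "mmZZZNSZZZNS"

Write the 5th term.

The strings grow by a fixed suffix ZZZNS each time.
From mmZZZNSZZZNS, 2 further steps: mmZZZNSZZZNS → mmZZZNSZZZNSZZZNS → (answer).

mmZZZNSZZZNSZZZNSZZZNS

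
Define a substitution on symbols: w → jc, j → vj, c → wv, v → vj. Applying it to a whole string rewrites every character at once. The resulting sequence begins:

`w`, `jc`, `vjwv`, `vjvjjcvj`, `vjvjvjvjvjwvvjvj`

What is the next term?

Rewriting the 16 symbols of vjvjvjvjvjwvvjvj one by one yields vj vj vj vj vj vj vj vj vj vj jc vj vj vj vj vj; concatenated:

vjvjvjvjvjvjvjvjvjvjjcvjvjvjvjvj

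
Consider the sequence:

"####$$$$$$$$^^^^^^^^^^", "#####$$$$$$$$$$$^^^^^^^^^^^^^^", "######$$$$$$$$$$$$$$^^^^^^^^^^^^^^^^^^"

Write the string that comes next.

#######$$$$$$$$$$$$$$$$$^^^^^^^^^^^^^^^^^^^^^^

Each string has the form #^{n+2} $^{3n+2} ^^{4n+2}, where the shown terms are n = 2, 3, 4.
Setting n = 5 gives 7, 17, 22 characters in each block.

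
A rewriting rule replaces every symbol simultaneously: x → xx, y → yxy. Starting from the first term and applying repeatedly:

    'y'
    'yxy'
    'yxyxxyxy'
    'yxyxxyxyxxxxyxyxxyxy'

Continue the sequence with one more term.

φ(yxyxxyxyxxxxyxyxxyxy) expands symbol-by-symbol to yxy xx yxy xx xx yxy xx yxy xx xx xx xx yxy xx yxy xx xx yxy xx yxy; joining the 20 pieces gives the next term.

yxyxxyxyxxxxyxyxxyxyxxxxxxxxyxyxxyxyxxxxyxyxxyxy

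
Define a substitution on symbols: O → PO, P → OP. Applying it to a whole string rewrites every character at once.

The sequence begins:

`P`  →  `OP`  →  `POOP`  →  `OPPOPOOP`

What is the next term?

POOPOPPOOPPOPOOP

Apply φ to OPPOPOOP symbol by symbol: O→PO, P→OP, P→OP, O→PO, P→OP, O→PO, O→PO, P→OP; joined: PO OP OP PO OP PO PO OP.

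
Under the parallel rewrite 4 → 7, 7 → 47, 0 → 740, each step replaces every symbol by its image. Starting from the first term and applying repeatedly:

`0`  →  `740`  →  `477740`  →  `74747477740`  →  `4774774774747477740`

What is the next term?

74747747477474774774774747477740

Applying the rule to each of the 19 symbols of 4774774774747477740 gives the pieces 7 47 47 7 47 47 7 47 47 7 47 7 47 7 47 47 47 7 740, which concatenate to the answer.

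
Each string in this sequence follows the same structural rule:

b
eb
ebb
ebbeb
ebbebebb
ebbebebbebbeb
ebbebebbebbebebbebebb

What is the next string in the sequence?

This is a Fibonacci-style word recurrence s(k) = s(k−1)·s(k−2): e.g. eb·b = ebb.
The next term joins ebbebebbebbebebbebebb and ebbebebbebbeb.

ebbebebbebbebebbebebbebbebebbebbeb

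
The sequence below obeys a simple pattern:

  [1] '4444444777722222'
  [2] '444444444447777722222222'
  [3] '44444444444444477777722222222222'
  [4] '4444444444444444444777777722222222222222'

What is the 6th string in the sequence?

Term n consists of 4n-1 4's, followed by n+2 7's, followed by 3n-1 2's, where the shown terms are n = 2, 3, 4, 5.
At n = 7 the blocks have lengths 27, 9, 20.

44444444444444444444444444477777777722222222222222222222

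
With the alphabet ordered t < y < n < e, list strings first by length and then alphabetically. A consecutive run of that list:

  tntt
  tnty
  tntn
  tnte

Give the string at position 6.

Continuing the enumeration 2 steps past tnte: tnte → tnyt → (answer).

tnyy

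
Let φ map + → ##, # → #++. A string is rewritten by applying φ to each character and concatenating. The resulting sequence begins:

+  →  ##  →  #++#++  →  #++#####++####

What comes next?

φ(#++#####++####) expands symbol-by-symbol to #++ ## ## #++ #++ #++ #++ #++ ## ## #++ #++ #++ #++; joining the 14 pieces gives the next term.

#++#####++#++#++#++#++#####++#++#++#++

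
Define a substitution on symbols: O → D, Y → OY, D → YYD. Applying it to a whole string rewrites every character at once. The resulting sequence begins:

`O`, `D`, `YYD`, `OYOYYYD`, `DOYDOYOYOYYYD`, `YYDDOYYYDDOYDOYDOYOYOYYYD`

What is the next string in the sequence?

Rewriting the 25 symbols of YYDDOYYYDDOYDOYDOYOYOYYYD one by one yields OY OY YYD YYD D OY OY OY YYD YYD D OY YYD D OY YYD D OY D OY D OY OY OY YYD; concatenated:

OYOYYYDYYDDOYOYOYYYDYYDDOYYYDDOYYYDDOYDOYDOYOYOYYYD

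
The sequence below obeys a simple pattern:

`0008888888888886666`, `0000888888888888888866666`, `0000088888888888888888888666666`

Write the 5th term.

0000000888888888888888888888888888866666666

Each string has the form 0^{n} 8^{4n} 6^{n+1}, where the shown terms are n = 3, 4, 5.
For term 5, n = 7, so the run lengths are 7, 28, 8.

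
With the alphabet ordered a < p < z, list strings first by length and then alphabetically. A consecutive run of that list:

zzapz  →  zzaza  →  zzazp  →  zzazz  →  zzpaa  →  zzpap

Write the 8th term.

zzppa

Stepping forward 2 times from zzpap: zzpap → zzpaz, then the target.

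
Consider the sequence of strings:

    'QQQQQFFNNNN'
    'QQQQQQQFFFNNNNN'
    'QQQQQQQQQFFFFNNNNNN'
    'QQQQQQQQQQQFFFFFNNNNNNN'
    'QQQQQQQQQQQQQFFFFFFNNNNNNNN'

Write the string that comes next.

QQQQQQQQQQQQQQQFFFFFFFNNNNNNNNN

Each string has the form Q^{2n-1} F^{n-1} N^{n+1}, where the shown terms are n = 3, 4, 5, 6, 7.
Setting n = 8 gives 15, 7, 9 characters in each block.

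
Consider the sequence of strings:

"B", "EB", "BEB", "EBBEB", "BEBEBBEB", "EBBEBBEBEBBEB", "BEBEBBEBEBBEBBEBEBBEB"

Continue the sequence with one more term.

EBBEBBEBEBBEBBEBEBBEBEBBEBBEBEBBEB

This is a Fibonacci-style word recurrence s(k) = s(k−2)·s(k−1): e.g. B·EB = BEB.
The next term joins EBBEBBEBEBBEB and BEBEBBEBEBBEBBEBEBBEB.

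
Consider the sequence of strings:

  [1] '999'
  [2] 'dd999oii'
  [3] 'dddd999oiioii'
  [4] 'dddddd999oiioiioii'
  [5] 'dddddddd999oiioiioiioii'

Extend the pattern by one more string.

dddddddddd999oiioiioiioiioii

s(k+1) = dd·s(k)·oii, so each term gains dd as a prefix and oii as a suffix.
So the next term is dd·dddddddd999oiioiioiioii·oii.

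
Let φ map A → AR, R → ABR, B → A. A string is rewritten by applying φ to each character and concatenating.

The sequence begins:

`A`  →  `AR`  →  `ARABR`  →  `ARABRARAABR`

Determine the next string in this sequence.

ARABRARAABRARABRARARAABR

Rewriting each symbol of ARABRARAABR: A→AR, R→ABR, A→AR, B→A, R→ABR, A→AR, R→ABR, A→AR, A→AR, B→A, R→ABR, which concatenates to AR ABR AR A ABR AR ABR AR AR A ABR.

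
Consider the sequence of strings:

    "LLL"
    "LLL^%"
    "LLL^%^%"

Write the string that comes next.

Every step adds ^% to the end: s(k+1) = s(k)·^%.
One more step from LLL^%^% gives the answer.

LLL^%^%^%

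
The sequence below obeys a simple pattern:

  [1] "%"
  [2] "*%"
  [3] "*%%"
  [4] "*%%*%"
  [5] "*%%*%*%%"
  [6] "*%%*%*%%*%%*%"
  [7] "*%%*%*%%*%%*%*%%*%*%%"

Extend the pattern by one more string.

*%%*%*%%*%%*%*%%*%*%%*%%*%*%%*%%*%

This is a Fibonacci-style word recurrence s(k) = s(k−1)·s(k−2): e.g. *%·% = *%%.
Continuing: *%%*%*%%*%%*%*%%*%*%% · *%%*%*%%*%%*% gives term 8.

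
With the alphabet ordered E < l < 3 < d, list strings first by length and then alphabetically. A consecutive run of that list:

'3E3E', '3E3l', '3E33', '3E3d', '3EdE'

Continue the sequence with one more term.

Treat 3EdE as a base-4 numeral over the given alphabet and add one, carrying through any trailing d's.

3Edl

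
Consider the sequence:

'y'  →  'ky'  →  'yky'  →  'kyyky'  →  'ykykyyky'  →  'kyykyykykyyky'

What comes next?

ykykyykykyykyykykyyky

Each term (from the third on) is the two preceding terms concatenated in order: term 3 = y·ky = yky.
The next term joins ykykyyky and kyykyykykyyky.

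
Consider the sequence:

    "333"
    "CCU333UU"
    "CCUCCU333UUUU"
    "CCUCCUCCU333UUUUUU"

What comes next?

Each term wraps the previous one in CCU on the left and UU on the right.
One more step from CCUCCUCCU333UUUUUU gives the answer.

CCUCCUCCUCCU333UUUUUUUU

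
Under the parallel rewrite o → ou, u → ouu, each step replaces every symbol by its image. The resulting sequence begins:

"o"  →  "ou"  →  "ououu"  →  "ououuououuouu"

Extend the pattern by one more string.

Replace each of the 13 characters of ououuououuouu in place — ou ouu ou ouu ouu ou ouu ou ouu ouu ou ouu ouu — and concatenate.

ououuououuouuououuououuouuououuouu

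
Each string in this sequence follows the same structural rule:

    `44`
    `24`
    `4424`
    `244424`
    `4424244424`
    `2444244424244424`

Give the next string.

44242444242444244424244424

This is a Fibonacci-style word recurrence s(k) = s(k−2)·s(k−1): e.g. 44·24 = 4424.
Continuing: 4424244424 · 2444244424244424 gives term 7.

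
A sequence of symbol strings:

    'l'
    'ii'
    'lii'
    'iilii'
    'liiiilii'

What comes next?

From term 3 onward, concatenate the second-to-last term with the last: l·ii = lii, ii·lii = iilii, …
Continuing: iilii · liiiilii gives term 6.

iiliiliiiilii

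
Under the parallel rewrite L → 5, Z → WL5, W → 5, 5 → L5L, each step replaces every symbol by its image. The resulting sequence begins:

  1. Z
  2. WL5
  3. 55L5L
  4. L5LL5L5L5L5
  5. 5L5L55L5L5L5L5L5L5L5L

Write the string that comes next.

L5L5L5L5L5LL5L5L5L5L5L5L5L5L5L5L5L5L5L5L5L5

Applying the rule to each of the 21 symbols of 5L5L55L5L5L5L5L5L5L5L gives the pieces L5L 5 L5L 5 L5L L5L 5 L5L 5 L5L 5 L5L 5 L5L 5 L5L 5 L5L 5 L5L 5, which concatenate to the answer.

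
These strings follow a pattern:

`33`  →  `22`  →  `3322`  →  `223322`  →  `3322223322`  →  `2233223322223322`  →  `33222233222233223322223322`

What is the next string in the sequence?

223322332222332233222233222233223322223322

From term 3 onward, concatenate the second-to-last term with the last: 33·22 = 3322, 22·3322 = 223322, …
The next term joins 2233223322223322 and 33222233222233223322223322.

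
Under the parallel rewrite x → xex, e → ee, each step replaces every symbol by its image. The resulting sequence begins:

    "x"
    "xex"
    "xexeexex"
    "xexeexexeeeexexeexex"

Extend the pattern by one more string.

xexeexexeeeexexeexexeeeeeeeexexeexexeeeexexeexex

Applying the rule to each of the 20 symbols of xexeexexeeeexexeexex gives the pieces xex ee xex ee ee xex ee xex ee ee ee ee xex ee xex ee ee xex ee xex, which concatenate to the answer.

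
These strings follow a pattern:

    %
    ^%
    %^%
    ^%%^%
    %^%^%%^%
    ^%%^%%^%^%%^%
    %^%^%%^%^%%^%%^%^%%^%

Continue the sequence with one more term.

^%%^%%^%^%%^%%^%^%%^%^%%^%%^%^%%^%

From term 3 onward, concatenate the second-to-last term with the last: %·^% = %^%, ^%·%^% = ^%%^%, …
The next term joins ^%%^%%^%^%%^% and %^%^%%^%^%%^%%^%^%%^%.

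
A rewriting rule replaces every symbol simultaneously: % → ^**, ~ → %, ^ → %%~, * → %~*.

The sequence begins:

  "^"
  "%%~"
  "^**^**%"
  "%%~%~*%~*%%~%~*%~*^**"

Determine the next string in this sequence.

Applying the rule to each of the 21 symbols of %%~%~*%~*%%~%~*%~*^** gives the pieces ^** ^** % ^** % %~* ^** % %~* ^** ^** % ^** % %~* ^** % %~* %%~ %~* %~*, which concatenate to the answer.

^**^**%^**%%~*^**%%~*^**^**%^**%%~*^**%%~*%%~%~*%~*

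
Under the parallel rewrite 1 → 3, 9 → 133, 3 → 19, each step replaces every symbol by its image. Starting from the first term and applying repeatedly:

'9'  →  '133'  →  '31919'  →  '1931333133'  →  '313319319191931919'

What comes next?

φ(313319319191931919) expands symbol-by-symbol to 19 3 19 19 3 133 19 3 133 3 133 3 133 19 3 133 3 133; joining the 18 pieces gives the next term.

19319193133193133313331331931333133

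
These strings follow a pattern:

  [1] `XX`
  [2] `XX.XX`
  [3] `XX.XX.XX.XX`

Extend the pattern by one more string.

XX.XX.XX.XX.XX.XX.XX.XX

Each string is two copies of the previous one joined by '.'.
One more doubling of XX.XX.XX.XX gives the answer.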